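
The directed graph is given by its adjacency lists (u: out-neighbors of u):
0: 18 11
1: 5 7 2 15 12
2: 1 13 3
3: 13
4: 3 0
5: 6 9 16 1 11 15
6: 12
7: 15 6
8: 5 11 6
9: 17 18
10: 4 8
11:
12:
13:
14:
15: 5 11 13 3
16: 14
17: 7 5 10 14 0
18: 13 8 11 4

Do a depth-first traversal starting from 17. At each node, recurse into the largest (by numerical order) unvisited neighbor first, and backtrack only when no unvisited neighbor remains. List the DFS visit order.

Visit 17
17 → 14
17 → 10
10 → 8
8 → 11
8 → 6
6 → 12
8 → 5
5 → 16
5 → 15
15 → 13
15 → 3
5 → 9
9 → 18
18 → 4
4 → 0
5 → 1
1 → 7
1 → 2

17, 14, 10, 8, 11, 6, 12, 5, 16, 15, 13, 3, 9, 18, 4, 0, 1, 7, 2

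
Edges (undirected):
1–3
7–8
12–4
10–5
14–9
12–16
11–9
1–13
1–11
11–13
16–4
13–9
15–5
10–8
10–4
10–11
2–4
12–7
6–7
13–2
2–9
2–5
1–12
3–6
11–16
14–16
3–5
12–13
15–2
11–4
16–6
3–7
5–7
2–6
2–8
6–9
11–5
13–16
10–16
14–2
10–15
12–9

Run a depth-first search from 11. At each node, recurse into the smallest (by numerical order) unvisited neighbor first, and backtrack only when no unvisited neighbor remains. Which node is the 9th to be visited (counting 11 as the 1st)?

7

Visit 11
11 → 1
1 → 3
3 → 5
5 → 2
2 → 4
4 → 10
10 → 8
8 → 7
7 → 6
6 → 9
9 → 12
12 → 13
13 → 16
16 → 14
10 → 15

Visit order: 11, 1, 3, 5, 2, 4, 10, 8, 7, 6, 9, 12, 13, 16, 14, 15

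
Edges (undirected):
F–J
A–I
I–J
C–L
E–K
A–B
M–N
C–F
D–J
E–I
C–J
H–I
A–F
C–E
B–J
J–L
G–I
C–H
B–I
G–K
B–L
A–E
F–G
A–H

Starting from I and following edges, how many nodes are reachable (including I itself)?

12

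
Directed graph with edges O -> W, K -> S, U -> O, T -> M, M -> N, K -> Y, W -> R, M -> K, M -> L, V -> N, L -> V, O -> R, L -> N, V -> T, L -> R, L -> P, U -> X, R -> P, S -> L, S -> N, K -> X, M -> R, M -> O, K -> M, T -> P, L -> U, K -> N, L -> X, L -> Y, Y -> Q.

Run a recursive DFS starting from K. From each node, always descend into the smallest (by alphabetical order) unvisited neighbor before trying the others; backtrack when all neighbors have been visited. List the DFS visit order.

K, M, L, N, P, R, U, O, W, X, V, T, Y, Q, S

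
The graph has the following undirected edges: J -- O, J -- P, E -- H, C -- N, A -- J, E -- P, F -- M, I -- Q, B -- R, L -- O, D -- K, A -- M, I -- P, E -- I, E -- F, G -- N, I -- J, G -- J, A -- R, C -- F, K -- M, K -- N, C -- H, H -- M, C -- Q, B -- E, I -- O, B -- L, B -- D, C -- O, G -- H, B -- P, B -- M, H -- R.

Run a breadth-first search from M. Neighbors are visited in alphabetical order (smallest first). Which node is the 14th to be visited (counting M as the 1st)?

G

Visit M; enqueue A, B, F, H, K → queue [A, B, F, H, K]
Visit A; enqueue J, R → queue [B, F, H, K, J, R]
Visit B; enqueue D, E, L, P → queue [F, H, K, J, R, D, E, L, P]
Visit F; enqueue C → queue [H, K, J, R, D, E, L, P, C]
Visit H; enqueue G → queue [K, J, R, D, E, L, P, C, G]
Visit K; enqueue N → queue [J, R, D, E, L, P, C, G, N]
Visit J; enqueue I, O → queue [R, D, E, L, P, C, G, N, I, O]
Visit R → queue [D, E, L, P, C, G, N, I, O]
Visit D → queue [E, L, P, C, G, N, I, O]
Visit E → queue [L, P, C, G, N, I, O]
Visit L → queue [P, C, G, N, I, O]
Visit P → queue [C, G, N, I, O]
Visit C; enqueue Q → queue [G, N, I, O, Q]
Visit G → queue [N, I, O, Q]
Visit N → queue [I, O, Q]
Visit I → queue [O, Q]
Visit O → queue [Q]
Visit Q → queue []

Visit order: M, A, B, F, H, K, J, R, D, E, L, P, C, G, N, I, O, Q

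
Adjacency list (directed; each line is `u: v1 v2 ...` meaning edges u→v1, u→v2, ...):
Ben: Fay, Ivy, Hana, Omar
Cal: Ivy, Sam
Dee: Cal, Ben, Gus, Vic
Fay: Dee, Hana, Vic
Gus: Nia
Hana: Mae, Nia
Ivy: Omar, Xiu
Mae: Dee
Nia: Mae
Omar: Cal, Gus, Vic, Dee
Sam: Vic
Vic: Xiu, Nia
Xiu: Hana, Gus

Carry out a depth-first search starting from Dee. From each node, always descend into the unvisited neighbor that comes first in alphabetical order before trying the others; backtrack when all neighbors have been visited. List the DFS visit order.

Dee Ben Fay Hana Mae Nia Vic Xiu Gus Ivy Omar Cal Sam

Visit Dee
Dee → Ben
Ben → Fay
Fay → Hana
Hana → Mae
Hana → Nia
Fay → Vic
Vic → Xiu
Xiu → Gus
Ben → Ivy
Ivy → Omar
Omar → Cal
Cal → Sam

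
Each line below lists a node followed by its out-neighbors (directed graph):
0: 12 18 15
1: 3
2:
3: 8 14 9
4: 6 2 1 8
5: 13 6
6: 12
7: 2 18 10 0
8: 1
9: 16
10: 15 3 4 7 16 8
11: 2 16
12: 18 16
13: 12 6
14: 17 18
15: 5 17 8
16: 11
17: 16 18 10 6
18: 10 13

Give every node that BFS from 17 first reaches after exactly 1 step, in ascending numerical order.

Level 0: 17
Level 1: 6, 10, 16, 18
Level 2: 3, 4, 7, 8, 11, 12, 13, 15
Level 3: 0, 1, 2, 5, 9, 14

6, 10, 16, 18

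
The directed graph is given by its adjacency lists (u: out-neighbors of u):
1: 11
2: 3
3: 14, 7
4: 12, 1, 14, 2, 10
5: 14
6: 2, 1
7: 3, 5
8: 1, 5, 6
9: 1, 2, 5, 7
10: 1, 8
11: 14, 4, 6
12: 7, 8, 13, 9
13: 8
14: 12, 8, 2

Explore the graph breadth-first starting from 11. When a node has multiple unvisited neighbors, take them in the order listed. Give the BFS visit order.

11 -> 14 -> 4 -> 6 -> 12 -> 8 -> 2 -> 1 -> 10 -> 7 -> 13 -> 9 -> 5 -> 3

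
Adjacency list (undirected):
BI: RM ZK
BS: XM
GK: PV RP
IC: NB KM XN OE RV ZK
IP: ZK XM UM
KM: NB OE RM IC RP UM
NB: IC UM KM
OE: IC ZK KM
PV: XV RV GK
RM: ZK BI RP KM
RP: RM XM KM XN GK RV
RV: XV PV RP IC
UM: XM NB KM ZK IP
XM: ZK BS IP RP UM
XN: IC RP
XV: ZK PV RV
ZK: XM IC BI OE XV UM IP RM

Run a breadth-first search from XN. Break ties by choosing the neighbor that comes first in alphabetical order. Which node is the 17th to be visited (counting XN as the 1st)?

BS

Visit XN; enqueue IC, RP → queue [IC, RP]
Visit IC; enqueue KM, NB, OE, RV, ZK → queue [RP, KM, NB, OE, RV, ZK]
Visit RP; enqueue GK, RM, XM → queue [KM, NB, OE, RV, ZK, GK, RM, XM]
Visit KM; enqueue UM → queue [NB, OE, RV, ZK, GK, RM, XM, UM]
Visit NB → queue [OE, RV, ZK, GK, RM, XM, UM]
Visit OE → queue [RV, ZK, GK, RM, XM, UM]
Visit RV; enqueue PV, XV → queue [ZK, GK, RM, XM, UM, PV, XV]
Visit ZK; enqueue BI, IP → queue [GK, RM, XM, UM, PV, XV, BI, IP]
Visit GK → queue [RM, XM, UM, PV, XV, BI, IP]
Visit RM → queue [XM, UM, PV, XV, BI, IP]
Visit XM; enqueue BS → queue [UM, PV, XV, BI, IP, BS]
Visit UM → queue [PV, XV, BI, IP, BS]
Visit PV → queue [XV, BI, IP, BS]
Visit XV → queue [BI, IP, BS]
Visit BI → queue [IP, BS]
Visit IP → queue [BS]
Visit BS → queue []

Visit order: XN, IC, RP, KM, NB, OE, RV, ZK, GK, RM, XM, UM, PV, XV, BI, IP, BS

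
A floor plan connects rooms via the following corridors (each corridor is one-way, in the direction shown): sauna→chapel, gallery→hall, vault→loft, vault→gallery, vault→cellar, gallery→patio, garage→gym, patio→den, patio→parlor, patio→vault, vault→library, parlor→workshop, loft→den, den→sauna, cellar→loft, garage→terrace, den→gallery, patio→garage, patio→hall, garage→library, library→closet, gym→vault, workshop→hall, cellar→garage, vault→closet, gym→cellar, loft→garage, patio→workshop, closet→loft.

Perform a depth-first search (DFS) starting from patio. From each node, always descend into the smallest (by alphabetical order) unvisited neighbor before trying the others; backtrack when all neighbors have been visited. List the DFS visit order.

Visit patio
patio → den
den → gallery
gallery → hall
den → sauna
sauna → chapel
patio → garage
garage → gym
gym → cellar
cellar → loft
gym → vault
vault → closet
vault → library
garage → terrace
patio → parlor
parlor → workshop

patio -> den -> gallery -> hall -> sauna -> chapel -> garage -> gym -> cellar -> loft -> vault -> closet -> library -> terrace -> parlor -> workshop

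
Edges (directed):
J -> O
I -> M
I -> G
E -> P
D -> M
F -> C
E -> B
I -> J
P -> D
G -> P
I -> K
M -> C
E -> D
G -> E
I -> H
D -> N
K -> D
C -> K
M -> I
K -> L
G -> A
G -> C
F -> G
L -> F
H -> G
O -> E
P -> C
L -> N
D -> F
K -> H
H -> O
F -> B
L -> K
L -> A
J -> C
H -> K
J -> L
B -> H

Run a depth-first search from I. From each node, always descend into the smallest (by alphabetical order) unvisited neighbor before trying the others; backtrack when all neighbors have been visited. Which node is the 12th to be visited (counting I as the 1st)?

P

Visit I
I → G
G → A
G → C
C → K
K → D
D → F
F → B
B → H
H → O
O → E
E → P
D → M
D → N
K → L
I → J

Visit order: I, G, A, C, K, D, F, B, H, O, E, P, M, N, L, J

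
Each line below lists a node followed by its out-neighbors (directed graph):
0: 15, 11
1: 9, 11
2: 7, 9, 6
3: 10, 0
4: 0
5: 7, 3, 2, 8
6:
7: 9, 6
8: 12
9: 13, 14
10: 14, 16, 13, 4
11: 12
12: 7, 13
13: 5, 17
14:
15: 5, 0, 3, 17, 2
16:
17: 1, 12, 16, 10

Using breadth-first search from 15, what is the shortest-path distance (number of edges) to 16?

2

Level 0: 15
Level 1: 0, 2, 3, 5, 17
Level 2: 1, 6, 7, 8, 9, 10, 11, 12, 16
Level 3: 4, 13, 14
16 first appears at level 2.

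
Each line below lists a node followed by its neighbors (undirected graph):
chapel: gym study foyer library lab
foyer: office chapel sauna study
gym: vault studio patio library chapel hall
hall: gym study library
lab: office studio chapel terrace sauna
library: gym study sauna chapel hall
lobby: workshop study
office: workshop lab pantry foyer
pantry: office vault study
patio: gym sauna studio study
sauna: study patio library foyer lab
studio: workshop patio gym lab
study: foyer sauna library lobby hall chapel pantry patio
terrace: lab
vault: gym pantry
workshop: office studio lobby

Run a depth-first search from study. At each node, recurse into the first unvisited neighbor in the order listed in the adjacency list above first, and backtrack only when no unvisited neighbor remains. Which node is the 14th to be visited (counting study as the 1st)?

Visit study
study → foyer
foyer → office
office → workshop
workshop → studio
studio → patio
patio → gym
gym → vault
vault → pantry
gym → library
library → sauna
sauna → lab
lab → chapel
lab → terrace
library → hall
workshop → lobby

Visit order: study, foyer, office, workshop, studio, patio, gym, vault, pantry, library, sauna, lab, chapel, terrace, hall, lobby

terrace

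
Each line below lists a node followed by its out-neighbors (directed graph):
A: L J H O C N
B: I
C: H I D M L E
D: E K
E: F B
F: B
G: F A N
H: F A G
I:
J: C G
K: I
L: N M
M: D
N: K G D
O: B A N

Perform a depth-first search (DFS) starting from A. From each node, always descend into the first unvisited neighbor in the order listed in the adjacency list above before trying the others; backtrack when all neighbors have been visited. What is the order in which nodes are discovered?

A, L, N, K, I, G, F, B, D, E, M, J, C, H, O

Visit A
A → L
L → N
N → K
K → I
N → G
G → F
F → B
N → D
D → E
L → M
A → J
J → C
C → H
A → O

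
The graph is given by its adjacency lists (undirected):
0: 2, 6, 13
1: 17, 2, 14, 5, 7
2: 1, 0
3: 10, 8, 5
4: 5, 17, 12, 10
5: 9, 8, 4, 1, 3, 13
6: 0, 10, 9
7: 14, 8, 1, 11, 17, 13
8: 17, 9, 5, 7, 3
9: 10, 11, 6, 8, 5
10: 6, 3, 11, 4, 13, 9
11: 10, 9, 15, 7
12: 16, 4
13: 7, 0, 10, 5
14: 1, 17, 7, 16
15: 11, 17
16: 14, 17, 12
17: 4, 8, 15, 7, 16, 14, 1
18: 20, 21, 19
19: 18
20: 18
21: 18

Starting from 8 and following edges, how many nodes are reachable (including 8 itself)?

BFS from 8 visits: 8, 3, 5, 7, 9, 17, 10, 1, 4, 13, 11, 14, 6, 15, 16, 2, 12, 0
Reachable nodes: 18 of 22 total.

18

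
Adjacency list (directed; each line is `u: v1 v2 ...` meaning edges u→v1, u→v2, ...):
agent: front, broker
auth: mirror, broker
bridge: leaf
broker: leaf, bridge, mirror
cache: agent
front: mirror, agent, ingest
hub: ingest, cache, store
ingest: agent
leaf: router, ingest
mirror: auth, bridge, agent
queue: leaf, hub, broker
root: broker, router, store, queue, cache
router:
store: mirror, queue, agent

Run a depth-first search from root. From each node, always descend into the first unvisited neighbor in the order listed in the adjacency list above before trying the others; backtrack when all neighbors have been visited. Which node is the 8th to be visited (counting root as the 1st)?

Visit root
root → broker
broker → leaf
leaf → router
leaf → ingest
ingest → agent
agent → front
front → mirror
mirror → auth
mirror → bridge
root → store
store → queue
queue → hub
hub → cache

Visit order: root, broker, leaf, router, ingest, agent, front, mirror, auth, bridge, store, queue, hub, cache

mirror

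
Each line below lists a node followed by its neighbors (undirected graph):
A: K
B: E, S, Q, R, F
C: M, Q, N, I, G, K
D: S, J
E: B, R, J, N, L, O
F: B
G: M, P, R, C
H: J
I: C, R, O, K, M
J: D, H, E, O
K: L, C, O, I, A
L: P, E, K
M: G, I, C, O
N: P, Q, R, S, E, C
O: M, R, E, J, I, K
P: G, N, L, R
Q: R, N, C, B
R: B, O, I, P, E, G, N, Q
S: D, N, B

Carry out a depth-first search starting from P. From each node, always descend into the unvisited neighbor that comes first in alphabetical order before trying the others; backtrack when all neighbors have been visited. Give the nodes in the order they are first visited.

P, G, C, I, K, A, L, E, B, F, Q, N, R, O, J, D, S, H, M

Visit P
P → G
G → C
C → I
I → K
K → A
K → L
L → E
E → B
B → F
B → Q
Q → N
N → R
R → O
O → J
J → D
D → S
J → H
O → M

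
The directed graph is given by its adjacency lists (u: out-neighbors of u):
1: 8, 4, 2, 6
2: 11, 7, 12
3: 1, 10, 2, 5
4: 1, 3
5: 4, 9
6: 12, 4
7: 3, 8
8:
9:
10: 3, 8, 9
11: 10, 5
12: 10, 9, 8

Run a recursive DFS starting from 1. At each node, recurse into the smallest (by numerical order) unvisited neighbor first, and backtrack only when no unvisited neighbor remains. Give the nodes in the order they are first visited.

Visit 1
1 → 2
2 → 7
7 → 3
3 → 5
5 → 4
5 → 9
3 → 10
10 → 8
2 → 11
2 → 12
1 → 6

1, 2, 7, 3, 5, 4, 9, 10, 8, 11, 12, 6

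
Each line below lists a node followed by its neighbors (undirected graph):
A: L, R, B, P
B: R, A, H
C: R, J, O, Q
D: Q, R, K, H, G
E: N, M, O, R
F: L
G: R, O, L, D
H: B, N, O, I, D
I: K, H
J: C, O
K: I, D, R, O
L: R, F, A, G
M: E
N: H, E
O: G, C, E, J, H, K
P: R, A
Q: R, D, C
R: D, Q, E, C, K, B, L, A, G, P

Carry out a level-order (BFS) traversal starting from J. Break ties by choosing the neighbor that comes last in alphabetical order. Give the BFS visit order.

Visit J; enqueue O, C → queue [O, C]
Visit O; enqueue K, H, G, E → queue [C, K, H, G, E]
Visit C; enqueue R, Q → queue [K, H, G, E, R, Q]
Visit K; enqueue I, D → queue [H, G, E, R, Q, I, D]
Visit H; enqueue N, B → queue [G, E, R, Q, I, D, N, B]
Visit G; enqueue L → queue [E, R, Q, I, D, N, B, L]
Visit E; enqueue M → queue [R, Q, I, D, N, B, L, M]
Visit R; enqueue P, A → queue [Q, I, D, N, B, L, M, P, A]
Visit Q → queue [I, D, N, B, L, M, P, A]
Visit I → queue [D, N, B, L, M, P, A]
Visit D → queue [N, B, L, M, P, A]
Visit N → queue [B, L, M, P, A]
Visit B → queue [L, M, P, A]
Visit L; enqueue F → queue [M, P, A, F]
Visit M → queue [P, A, F]
Visit P → queue [A, F]
Visit A → queue [F]
Visit F → queue []

J → O → C → K → H → G → E → R → Q → I → D → N → B → L → M → P → A → F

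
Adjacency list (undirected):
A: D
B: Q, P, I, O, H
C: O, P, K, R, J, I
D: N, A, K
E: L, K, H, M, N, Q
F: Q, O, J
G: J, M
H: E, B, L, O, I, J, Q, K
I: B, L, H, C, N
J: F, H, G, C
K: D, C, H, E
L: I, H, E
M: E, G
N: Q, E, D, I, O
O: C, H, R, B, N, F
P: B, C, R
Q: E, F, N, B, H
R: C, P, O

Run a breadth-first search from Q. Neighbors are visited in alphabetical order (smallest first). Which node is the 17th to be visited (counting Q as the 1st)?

G

Visit Q; enqueue B, E, F, H, N → queue [B, E, F, H, N]
Visit B; enqueue I, O, P → queue [E, F, H, N, I, O, P]
Visit E; enqueue K, L, M → queue [F, H, N, I, O, P, K, L, M]
Visit F; enqueue J → queue [H, N, I, O, P, K, L, M, J]
Visit H → queue [N, I, O, P, K, L, M, J]
Visit N; enqueue D → queue [I, O, P, K, L, M, J, D]
Visit I; enqueue C → queue [O, P, K, L, M, J, D, C]
Visit O; enqueue R → queue [P, K, L, M, J, D, C, R]
Visit P → queue [K, L, M, J, D, C, R]
Visit K → queue [L, M, J, D, C, R]
Visit L → queue [M, J, D, C, R]
Visit M; enqueue G → queue [J, D, C, R, G]
Visit J → queue [D, C, R, G]
Visit D; enqueue A → queue [C, R, G, A]
Visit C → queue [R, G, A]
Visit R → queue [G, A]
Visit G → queue [A]
Visit A → queue []

Visit order: Q, B, E, F, H, N, I, O, P, K, L, M, J, D, C, R, G, A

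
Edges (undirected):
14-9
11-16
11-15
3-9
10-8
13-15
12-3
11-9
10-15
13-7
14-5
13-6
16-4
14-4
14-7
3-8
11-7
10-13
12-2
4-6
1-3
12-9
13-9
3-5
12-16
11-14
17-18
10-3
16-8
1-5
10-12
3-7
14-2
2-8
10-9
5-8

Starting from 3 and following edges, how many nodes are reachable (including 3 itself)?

16

BFS from 3 visits: 3, 1, 5, 7, 8, 9, 10, 12, 14, 11, 13, 2, 16, 15, 4, 6
Reachable nodes: 16 of 18 total.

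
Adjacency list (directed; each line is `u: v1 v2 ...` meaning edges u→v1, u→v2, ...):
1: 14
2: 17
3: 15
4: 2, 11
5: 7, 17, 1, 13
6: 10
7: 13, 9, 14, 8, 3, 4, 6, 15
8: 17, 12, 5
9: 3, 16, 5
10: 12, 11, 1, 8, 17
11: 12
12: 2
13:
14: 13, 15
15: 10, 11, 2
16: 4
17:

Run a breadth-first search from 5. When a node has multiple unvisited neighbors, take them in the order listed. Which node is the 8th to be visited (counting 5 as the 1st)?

Visit 5; enqueue 7, 17, 1, 13 → queue [7, 17, 1, 13]
Visit 7; enqueue 9, 14, 8, 3, 4, 6, 15 → queue [17, 1, 13, 9, 14, 8, 3, 4, 6, 15]
Visit 17 → queue [1, 13, 9, 14, 8, 3, 4, 6, 15]
Visit 1 → queue [13, 9, 14, 8, 3, 4, 6, 15]
Visit 13 → queue [9, 14, 8, 3, 4, 6, 15]
Visit 9; enqueue 16 → queue [14, 8, 3, 4, 6, 15, 16]
Visit 14 → queue [8, 3, 4, 6, 15, 16]
Visit 8; enqueue 12 → queue [3, 4, 6, 15, 16, 12]
Visit 3 → queue [4, 6, 15, 16, 12]
Visit 4; enqueue 2, 11 → queue [6, 15, 16, 12, 2, 11]
Visit 6; enqueue 10 → queue [15, 16, 12, 2, 11, 10]
Visit 15 → queue [16, 12, 2, 11, 10]
Visit 16 → queue [12, 2, 11, 10]
Visit 12 → queue [2, 11, 10]
Visit 2 → queue [11, 10]
Visit 11 → queue [10]
Visit 10 → queue []

Visit order: 5, 7, 17, 1, 13, 9, 14, 8, 3, 4, 6, 15, 16, 12, 2, 11, 10

8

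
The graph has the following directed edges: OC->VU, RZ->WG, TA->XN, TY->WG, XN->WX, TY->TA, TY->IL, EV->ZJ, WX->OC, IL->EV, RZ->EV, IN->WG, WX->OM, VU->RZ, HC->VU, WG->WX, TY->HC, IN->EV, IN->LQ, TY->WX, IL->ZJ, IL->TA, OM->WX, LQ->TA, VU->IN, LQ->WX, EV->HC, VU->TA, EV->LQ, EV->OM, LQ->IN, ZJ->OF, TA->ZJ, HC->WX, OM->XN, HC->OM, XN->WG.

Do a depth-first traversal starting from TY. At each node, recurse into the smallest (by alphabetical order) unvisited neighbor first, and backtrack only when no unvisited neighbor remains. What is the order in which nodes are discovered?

TY → HC → OM → WX → OC → VU → IN → EV → LQ → TA → XN → WG → ZJ → OF → RZ → IL

Visit TY
TY → HC
HC → OM
OM → WX
WX → OC
OC → VU
VU → IN
IN → EV
EV → LQ
LQ → TA
TA → XN
XN → WG
TA → ZJ
ZJ → OF
VU → RZ
TY → IL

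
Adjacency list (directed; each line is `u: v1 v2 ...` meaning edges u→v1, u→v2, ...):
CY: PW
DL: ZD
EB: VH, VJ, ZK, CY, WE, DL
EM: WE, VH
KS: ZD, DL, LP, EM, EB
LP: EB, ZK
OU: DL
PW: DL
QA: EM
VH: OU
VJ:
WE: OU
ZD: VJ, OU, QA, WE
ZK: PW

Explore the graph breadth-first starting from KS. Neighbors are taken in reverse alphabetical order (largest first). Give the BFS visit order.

KS, ZD, LP, EM, EB, DL, WE, VJ, QA, OU, ZK, VH, CY, PW

Visit KS; enqueue ZD, LP, EM, EB, DL → queue [ZD, LP, EM, EB, DL]
Visit ZD; enqueue WE, VJ, QA, OU → queue [LP, EM, EB, DL, WE, VJ, QA, OU]
Visit LP; enqueue ZK → queue [EM, EB, DL, WE, VJ, QA, OU, ZK]
Visit EM; enqueue VH → queue [EB, DL, WE, VJ, QA, OU, ZK, VH]
Visit EB; enqueue CY → queue [DL, WE, VJ, QA, OU, ZK, VH, CY]
Visit DL → queue [WE, VJ, QA, OU, ZK, VH, CY]
Visit WE → queue [VJ, QA, OU, ZK, VH, CY]
Visit VJ → queue [QA, OU, ZK, VH, CY]
Visit QA → queue [OU, ZK, VH, CY]
Visit OU → queue [ZK, VH, CY]
Visit ZK; enqueue PW → queue [VH, CY, PW]
Visit VH → queue [CY, PW]
Visit CY → queue [PW]
Visit PW → queue []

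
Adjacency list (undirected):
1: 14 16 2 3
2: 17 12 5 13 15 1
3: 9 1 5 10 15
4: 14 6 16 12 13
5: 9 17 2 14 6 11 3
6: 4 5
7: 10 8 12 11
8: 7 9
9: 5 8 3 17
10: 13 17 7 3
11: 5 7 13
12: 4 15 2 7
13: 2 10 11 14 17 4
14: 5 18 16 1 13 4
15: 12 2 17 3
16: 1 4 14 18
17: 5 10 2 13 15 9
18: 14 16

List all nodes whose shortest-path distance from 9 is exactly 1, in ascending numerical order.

3, 5, 8, 17

Level 0: 9
Level 1: 3, 5, 8, 17
Level 2: 1, 2, 6, 7, 10, 11, 13, 14, 15
Level 3: 4, 12, 16, 18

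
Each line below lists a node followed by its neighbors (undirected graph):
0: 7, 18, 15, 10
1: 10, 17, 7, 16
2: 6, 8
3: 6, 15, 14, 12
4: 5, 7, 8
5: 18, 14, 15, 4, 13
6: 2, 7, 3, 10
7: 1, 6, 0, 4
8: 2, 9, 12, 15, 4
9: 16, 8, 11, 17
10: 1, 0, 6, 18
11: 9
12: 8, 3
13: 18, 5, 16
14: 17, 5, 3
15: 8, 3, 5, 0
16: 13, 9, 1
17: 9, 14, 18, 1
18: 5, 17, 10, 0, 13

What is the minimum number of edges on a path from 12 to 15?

Level 0: 12
Level 1: 3, 8
Level 2: 2, 4, 6, 9, 14, 15
Level 3: 0, 5, 7, 10, 11, 16, 17
Level 4: 1, 13, 18
15 first appears at level 2.

2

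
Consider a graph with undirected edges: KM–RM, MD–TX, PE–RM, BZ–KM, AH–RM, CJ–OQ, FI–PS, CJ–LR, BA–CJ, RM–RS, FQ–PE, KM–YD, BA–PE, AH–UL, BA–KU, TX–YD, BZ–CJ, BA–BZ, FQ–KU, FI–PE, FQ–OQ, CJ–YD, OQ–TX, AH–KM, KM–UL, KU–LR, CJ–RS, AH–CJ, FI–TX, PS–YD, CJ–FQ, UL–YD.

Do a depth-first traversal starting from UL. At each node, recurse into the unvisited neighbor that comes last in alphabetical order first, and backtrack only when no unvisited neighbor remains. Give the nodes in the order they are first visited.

UL -> YD -> TX -> OQ -> FQ -> PE -> RM -> RS -> CJ -> LR -> KU -> BA -> BZ -> KM -> AH -> FI -> PS -> MD

Visit UL
UL → YD
YD → TX
TX → OQ
OQ → FQ
FQ → PE
PE → RM
RM → RS
RS → CJ
CJ → LR
LR → KU
KU → BA
BA → BZ
BZ → KM
KM → AH
PE → FI
FI → PS
TX → MD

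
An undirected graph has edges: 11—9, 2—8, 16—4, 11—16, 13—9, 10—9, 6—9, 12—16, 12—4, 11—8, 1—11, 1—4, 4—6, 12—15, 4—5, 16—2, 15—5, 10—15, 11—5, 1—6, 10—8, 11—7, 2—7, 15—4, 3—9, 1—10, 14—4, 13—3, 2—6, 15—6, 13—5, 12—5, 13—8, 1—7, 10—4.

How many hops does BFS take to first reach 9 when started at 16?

2

Level 0: 16
Level 1: 2, 4, 11, 12
Level 2: 1, 5, 6, 7, 8, 9, 10, 14, 15
Level 3: 3, 13
9 first appears at level 2.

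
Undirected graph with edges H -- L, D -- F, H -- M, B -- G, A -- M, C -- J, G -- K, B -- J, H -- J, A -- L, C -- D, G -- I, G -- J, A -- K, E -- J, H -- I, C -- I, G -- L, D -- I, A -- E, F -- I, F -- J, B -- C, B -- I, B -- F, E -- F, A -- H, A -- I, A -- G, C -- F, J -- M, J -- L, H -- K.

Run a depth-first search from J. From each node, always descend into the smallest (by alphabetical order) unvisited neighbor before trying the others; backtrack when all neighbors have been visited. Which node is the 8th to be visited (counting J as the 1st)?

G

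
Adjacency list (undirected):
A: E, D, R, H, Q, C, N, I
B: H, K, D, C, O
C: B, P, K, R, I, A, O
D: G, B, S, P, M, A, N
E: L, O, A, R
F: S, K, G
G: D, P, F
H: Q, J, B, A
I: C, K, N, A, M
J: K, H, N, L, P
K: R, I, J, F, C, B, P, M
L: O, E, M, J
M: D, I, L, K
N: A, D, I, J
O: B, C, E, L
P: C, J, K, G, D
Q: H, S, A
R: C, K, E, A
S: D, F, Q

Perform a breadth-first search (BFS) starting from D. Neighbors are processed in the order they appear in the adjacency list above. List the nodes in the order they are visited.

D G B S P M A N F H K C O Q J I L E R

Visit D; enqueue G, B, S, P, M, A, N → queue [G, B, S, P, M, A, N]
Visit G; enqueue F → queue [B, S, P, M, A, N, F]
Visit B; enqueue H, K, C, O → queue [S, P, M, A, N, F, H, K, C, O]
Visit S; enqueue Q → queue [P, M, A, N, F, H, K, C, O, Q]
Visit P; enqueue J → queue [M, A, N, F, H, K, C, O, Q, J]
Visit M; enqueue I, L → queue [A, N, F, H, K, C, O, Q, J, I, L]
Visit A; enqueue E, R → queue [N, F, H, K, C, O, Q, J, I, L, E, R]
Visit N → queue [F, H, K, C, O, Q, J, I, L, E, R]
Visit F → queue [H, K, C, O, Q, J, I, L, E, R]
Visit H → queue [K, C, O, Q, J, I, L, E, R]
Visit K → queue [C, O, Q, J, I, L, E, R]
Visit C → queue [O, Q, J, I, L, E, R]
Visit O → queue [Q, J, I, L, E, R]
Visit Q → queue [J, I, L, E, R]
Visit J → queue [I, L, E, R]
Visit I → queue [L, E, R]
Visit L → queue [E, R]
Visit E → queue [R]
Visit R → queue []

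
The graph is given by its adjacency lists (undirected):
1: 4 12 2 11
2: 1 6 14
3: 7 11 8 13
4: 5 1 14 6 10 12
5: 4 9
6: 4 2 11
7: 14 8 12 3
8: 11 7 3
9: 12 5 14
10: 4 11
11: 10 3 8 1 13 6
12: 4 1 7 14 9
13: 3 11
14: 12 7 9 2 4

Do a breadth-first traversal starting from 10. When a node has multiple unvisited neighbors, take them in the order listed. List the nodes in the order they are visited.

Visit 10; enqueue 4, 11 → queue [4, 11]
Visit 4; enqueue 5, 1, 14, 6, 12 → queue [11, 5, 1, 14, 6, 12]
Visit 11; enqueue 3, 8, 13 → queue [5, 1, 14, 6, 12, 3, 8, 13]
Visit 5; enqueue 9 → queue [1, 14, 6, 12, 3, 8, 13, 9]
Visit 1; enqueue 2 → queue [14, 6, 12, 3, 8, 13, 9, 2]
Visit 14; enqueue 7 → queue [6, 12, 3, 8, 13, 9, 2, 7]
Visit 6 → queue [12, 3, 8, 13, 9, 2, 7]
Visit 12 → queue [3, 8, 13, 9, 2, 7]
Visit 3 → queue [8, 13, 9, 2, 7]
Visit 8 → queue [13, 9, 2, 7]
Visit 13 → queue [9, 2, 7]
Visit 9 → queue [2, 7]
Visit 2 → queue [7]
Visit 7 → queue []

10 4 11 5 1 14 6 12 3 8 13 9 2 7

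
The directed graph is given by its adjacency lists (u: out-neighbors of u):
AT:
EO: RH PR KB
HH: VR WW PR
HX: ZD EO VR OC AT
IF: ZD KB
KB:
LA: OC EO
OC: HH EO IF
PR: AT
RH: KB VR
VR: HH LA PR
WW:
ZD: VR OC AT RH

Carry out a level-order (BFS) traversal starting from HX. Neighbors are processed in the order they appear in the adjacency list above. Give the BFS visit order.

HX, ZD, EO, VR, OC, AT, RH, PR, KB, HH, LA, IF, WW

Visit HX; enqueue ZD, EO, VR, OC, AT → queue [ZD, EO, VR, OC, AT]
Visit ZD; enqueue RH → queue [EO, VR, OC, AT, RH]
Visit EO; enqueue PR, KB → queue [VR, OC, AT, RH, PR, KB]
Visit VR; enqueue HH, LA → queue [OC, AT, RH, PR, KB, HH, LA]
Visit OC; enqueue IF → queue [AT, RH, PR, KB, HH, LA, IF]
Visit AT → queue [RH, PR, KB, HH, LA, IF]
Visit RH → queue [PR, KB, HH, LA, IF]
Visit PR → queue [KB, HH, LA, IF]
Visit KB → queue [HH, LA, IF]
Visit HH; enqueue WW → queue [LA, IF, WW]
Visit LA → queue [IF, WW]
Visit IF → queue [WW]
Visit WW → queue []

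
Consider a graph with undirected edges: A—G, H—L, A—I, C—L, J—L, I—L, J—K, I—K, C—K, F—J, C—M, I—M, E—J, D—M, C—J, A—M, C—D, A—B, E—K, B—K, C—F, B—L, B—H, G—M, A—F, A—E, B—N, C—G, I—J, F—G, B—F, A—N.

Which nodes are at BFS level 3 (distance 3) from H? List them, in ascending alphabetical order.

Level 0: H
Level 1: B, L
Level 2: A, C, F, I, J, K, N
Level 3: D, E, G, M

D, E, G, M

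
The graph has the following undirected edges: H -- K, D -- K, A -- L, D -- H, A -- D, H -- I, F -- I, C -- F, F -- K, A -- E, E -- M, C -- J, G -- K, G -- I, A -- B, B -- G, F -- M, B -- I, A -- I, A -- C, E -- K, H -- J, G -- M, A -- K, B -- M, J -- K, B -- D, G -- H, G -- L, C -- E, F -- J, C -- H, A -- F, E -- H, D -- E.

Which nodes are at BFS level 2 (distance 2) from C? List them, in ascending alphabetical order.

Level 0: C
Level 1: A, E, F, H, J
Level 2: B, D, G, I, K, L, M

B, D, G, I, K, L, M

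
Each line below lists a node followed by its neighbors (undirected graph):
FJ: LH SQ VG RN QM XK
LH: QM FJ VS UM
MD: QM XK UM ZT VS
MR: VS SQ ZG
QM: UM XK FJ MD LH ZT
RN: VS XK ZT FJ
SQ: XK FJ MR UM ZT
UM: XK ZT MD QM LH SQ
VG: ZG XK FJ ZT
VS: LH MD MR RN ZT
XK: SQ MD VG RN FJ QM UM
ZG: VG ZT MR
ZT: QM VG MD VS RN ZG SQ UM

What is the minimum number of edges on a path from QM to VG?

2

Level 0: QM
Level 1: FJ, LH, MD, UM, XK, ZT
Level 2: RN, SQ, VG, VS, ZG
Level 3: MR
VG first appears at level 2.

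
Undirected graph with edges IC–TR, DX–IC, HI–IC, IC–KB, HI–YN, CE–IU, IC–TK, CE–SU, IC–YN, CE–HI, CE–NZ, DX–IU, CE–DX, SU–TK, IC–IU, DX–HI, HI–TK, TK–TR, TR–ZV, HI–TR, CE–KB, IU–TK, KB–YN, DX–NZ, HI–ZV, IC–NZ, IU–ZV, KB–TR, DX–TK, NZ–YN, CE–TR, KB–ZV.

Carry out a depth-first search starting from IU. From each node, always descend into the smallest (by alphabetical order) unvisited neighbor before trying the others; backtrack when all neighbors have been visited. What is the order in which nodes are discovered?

IU → CE → DX → HI → IC → KB → TR → TK → SU → ZV → YN → NZ

Visit IU
IU → CE
CE → DX
DX → HI
HI → IC
IC → KB
KB → TR
TR → TK
TK → SU
TR → ZV
KB → YN
YN → NZ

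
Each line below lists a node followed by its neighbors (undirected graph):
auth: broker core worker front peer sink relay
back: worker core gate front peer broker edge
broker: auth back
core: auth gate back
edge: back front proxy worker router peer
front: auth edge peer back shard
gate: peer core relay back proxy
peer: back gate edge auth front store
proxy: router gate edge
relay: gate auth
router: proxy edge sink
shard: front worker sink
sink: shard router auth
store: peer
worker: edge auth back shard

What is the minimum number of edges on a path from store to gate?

2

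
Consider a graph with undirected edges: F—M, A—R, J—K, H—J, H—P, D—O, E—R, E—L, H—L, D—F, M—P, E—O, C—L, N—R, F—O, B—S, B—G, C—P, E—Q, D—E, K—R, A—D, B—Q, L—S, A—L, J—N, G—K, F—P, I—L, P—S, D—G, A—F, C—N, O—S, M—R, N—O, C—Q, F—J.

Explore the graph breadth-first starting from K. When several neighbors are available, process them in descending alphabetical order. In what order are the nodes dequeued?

Visit K; enqueue R, J, G → queue [R, J, G]
Visit R; enqueue N, M, E, A → queue [J, G, N, M, E, A]
Visit J; enqueue H, F → queue [G, N, M, E, A, H, F]
Visit G; enqueue D, B → queue [N, M, E, A, H, F, D, B]
Visit N; enqueue O, C → queue [M, E, A, H, F, D, B, O, C]
Visit M; enqueue P → queue [E, A, H, F, D, B, O, C, P]
Visit E; enqueue Q, L → queue [A, H, F, D, B, O, C, P, Q, L]
Visit A → queue [H, F, D, B, O, C, P, Q, L]
Visit H → queue [F, D, B, O, C, P, Q, L]
Visit F → queue [D, B, O, C, P, Q, L]
Visit D → queue [B, O, C, P, Q, L]
Visit B; enqueue S → queue [O, C, P, Q, L, S]
Visit O → queue [C, P, Q, L, S]
Visit C → queue [P, Q, L, S]
Visit P → queue [Q, L, S]
Visit Q → queue [L, S]
Visit L; enqueue I → queue [S, I]
Visit S → queue [I]
Visit I → queue []

K, R, J, G, N, M, E, A, H, F, D, B, O, C, P, Q, L, S, I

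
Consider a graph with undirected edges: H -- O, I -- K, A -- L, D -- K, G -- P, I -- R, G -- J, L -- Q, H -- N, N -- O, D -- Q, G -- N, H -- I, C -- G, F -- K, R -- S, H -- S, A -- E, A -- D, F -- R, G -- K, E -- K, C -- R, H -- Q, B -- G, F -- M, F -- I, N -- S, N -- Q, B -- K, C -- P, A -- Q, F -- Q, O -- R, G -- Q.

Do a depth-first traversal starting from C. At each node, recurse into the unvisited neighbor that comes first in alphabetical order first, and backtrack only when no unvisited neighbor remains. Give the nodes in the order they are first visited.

C -> G -> B -> K -> D -> A -> E -> L -> Q -> F -> I -> H -> N -> O -> R -> S -> M -> J -> P

Visit C
C → G
G → B
B → K
K → D
D → A
A → E
A → L
L → Q
Q → F
F → I
I → H
H → N
N → O
O → R
R → S
F → M
G → J
G → P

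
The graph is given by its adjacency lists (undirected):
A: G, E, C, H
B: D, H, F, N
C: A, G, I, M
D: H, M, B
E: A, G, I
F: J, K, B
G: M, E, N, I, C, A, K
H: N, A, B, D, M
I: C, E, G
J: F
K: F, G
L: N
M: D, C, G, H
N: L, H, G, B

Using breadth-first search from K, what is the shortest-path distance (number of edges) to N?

2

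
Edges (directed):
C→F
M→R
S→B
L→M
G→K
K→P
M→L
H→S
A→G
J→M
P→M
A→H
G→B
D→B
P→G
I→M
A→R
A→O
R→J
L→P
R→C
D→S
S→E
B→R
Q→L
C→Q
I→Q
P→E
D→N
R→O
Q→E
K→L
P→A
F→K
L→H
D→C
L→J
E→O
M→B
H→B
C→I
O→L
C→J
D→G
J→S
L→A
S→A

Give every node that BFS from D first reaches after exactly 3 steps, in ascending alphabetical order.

Level 0: D
Level 1: B, C, G, N, S
Level 2: A, E, F, I, J, K, Q, R
Level 3: H, L, M, O, P

H, L, M, O, P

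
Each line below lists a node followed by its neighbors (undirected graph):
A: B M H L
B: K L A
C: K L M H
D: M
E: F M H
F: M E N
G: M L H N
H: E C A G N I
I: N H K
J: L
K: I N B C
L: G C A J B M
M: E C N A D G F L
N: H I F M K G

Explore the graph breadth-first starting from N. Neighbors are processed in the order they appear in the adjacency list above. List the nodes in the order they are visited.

N → H → I → F → M → K → G → E → C → A → D → L → B → J

Visit N; enqueue H, I, F, M, K, G → queue [H, I, F, M, K, G]
Visit H; enqueue E, C, A → queue [I, F, M, K, G, E, C, A]
Visit I → queue [F, M, K, G, E, C, A]
Visit F → queue [M, K, G, E, C, A]
Visit M; enqueue D, L → queue [K, G, E, C, A, D, L]
Visit K; enqueue B → queue [G, E, C, A, D, L, B]
Visit G → queue [E, C, A, D, L, B]
Visit E → queue [C, A, D, L, B]
Visit C → queue [A, D, L, B]
Visit A → queue [D, L, B]
Visit D → queue [L, B]
Visit L; enqueue J → queue [B, J]
Visit B → queue [J]
Visit J → queue []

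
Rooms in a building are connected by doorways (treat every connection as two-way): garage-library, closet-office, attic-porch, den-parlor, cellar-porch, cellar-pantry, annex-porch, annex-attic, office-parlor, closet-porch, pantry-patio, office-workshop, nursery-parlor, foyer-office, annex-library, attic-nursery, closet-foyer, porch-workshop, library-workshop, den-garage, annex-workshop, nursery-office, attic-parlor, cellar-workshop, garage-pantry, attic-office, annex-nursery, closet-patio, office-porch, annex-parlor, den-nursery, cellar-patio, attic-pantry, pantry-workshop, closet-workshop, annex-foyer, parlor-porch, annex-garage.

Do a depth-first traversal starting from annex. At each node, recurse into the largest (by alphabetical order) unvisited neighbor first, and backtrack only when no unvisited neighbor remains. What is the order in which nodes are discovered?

Visit annex
annex → workshop
workshop → porch
porch → parlor
parlor → office
office → nursery
nursery → den
den → garage
garage → pantry
pantry → patio
patio → closet
closet → foyer
patio → cellar
pantry → attic
garage → library

annex workshop porch parlor office nursery den garage pantry patio closet foyer cellar attic library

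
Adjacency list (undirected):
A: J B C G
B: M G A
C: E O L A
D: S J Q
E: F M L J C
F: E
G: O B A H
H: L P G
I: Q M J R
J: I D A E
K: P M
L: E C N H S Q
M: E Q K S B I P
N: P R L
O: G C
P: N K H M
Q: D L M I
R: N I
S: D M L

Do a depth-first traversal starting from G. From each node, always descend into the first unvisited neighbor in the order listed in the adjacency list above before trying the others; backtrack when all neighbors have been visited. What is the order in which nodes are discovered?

Visit G
G → O
O → C
C → E
E → F
E → M
M → Q
Q → D
D → S
S → L
L → N
N → P
P → K
P → H
N → R
R → I
I → J
J → A
A → B

G -> O -> C -> E -> F -> M -> Q -> D -> S -> L -> N -> P -> K -> H -> R -> I -> J -> A -> B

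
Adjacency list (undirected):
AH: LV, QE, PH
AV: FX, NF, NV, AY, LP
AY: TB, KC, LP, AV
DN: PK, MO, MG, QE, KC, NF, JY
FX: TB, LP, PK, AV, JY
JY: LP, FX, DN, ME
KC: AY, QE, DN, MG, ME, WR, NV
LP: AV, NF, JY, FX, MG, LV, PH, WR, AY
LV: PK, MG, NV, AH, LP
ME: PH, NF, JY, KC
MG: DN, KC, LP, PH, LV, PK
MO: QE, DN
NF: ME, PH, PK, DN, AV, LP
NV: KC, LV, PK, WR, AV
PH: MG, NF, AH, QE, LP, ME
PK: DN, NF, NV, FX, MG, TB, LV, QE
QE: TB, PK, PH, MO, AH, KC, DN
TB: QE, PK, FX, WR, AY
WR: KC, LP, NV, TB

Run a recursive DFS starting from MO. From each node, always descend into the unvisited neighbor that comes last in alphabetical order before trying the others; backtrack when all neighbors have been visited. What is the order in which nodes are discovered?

MO, QE, TB, WR, NV, PK, NF, PH, MG, LV, LP, JY, ME, KC, DN, AY, AV, FX, AH

Visit MO
MO → QE
QE → TB
TB → WR
WR → NV
NV → PK
PK → NF
NF → PH
PH → MG
MG → LV
LV → LP
LP → JY
JY → ME
ME → KC
KC → DN
KC → AY
AY → AV
AV → FX
LV → AH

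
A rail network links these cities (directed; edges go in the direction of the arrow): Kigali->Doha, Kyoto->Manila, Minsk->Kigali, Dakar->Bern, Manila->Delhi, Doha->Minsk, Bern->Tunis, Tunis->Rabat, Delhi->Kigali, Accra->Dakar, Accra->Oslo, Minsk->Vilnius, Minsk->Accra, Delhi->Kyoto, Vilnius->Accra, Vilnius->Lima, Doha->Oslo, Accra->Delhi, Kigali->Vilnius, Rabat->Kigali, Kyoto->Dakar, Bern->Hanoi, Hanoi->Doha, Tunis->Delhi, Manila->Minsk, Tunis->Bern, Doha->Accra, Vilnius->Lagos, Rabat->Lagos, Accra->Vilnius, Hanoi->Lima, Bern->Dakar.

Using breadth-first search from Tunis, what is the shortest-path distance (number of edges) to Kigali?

2

Level 0: Tunis
Level 1: Bern, Delhi, Rabat
Level 2: Dakar, Hanoi, Kigali, Kyoto, Lagos
Level 3: Doha, Lima, Manila, Vilnius
Level 4: Accra, Minsk, Oslo
Kigali first appears at level 2.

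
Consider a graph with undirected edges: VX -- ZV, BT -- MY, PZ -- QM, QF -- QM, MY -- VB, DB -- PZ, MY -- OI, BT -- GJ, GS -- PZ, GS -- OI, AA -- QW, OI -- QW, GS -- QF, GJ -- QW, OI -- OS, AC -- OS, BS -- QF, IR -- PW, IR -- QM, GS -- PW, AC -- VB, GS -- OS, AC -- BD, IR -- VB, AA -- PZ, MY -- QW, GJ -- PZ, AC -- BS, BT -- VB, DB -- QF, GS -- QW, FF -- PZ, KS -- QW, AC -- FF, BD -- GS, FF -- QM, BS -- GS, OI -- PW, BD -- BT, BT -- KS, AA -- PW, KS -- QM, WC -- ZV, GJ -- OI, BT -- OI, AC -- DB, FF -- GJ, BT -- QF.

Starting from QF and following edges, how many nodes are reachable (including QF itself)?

20

BFS from QF visits: QF, QM, GS, DB, BT, BS, PZ, KS, IR, FF, QW, PW, OS, OI, BD, AC, VB, MY, GJ, AA
Reachable nodes: 20 of 23 total.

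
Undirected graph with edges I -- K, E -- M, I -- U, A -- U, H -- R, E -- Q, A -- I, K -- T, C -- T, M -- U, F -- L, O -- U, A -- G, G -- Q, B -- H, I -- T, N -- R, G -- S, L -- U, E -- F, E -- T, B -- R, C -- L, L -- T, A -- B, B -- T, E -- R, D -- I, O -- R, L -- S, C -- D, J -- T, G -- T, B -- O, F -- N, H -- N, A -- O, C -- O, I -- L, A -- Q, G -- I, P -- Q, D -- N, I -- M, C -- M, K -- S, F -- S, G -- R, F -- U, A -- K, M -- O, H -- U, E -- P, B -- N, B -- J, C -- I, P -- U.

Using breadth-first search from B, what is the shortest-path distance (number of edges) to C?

Level 0: B
Level 1: A, H, J, N, O, R, T
Level 2: C, D, E, F, G, I, K, L, M, Q, U
Level 3: P, S
C first appears at level 2.

2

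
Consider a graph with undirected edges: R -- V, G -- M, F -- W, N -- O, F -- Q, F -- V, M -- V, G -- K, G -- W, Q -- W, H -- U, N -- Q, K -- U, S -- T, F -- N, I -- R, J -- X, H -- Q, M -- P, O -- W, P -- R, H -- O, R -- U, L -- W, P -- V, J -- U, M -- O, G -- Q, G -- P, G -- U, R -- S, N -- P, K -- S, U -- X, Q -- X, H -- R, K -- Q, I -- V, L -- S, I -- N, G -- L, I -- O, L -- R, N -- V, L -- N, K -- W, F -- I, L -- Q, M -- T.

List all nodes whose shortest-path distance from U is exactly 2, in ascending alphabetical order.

I, L, M, O, P, Q, S, V, W

Level 0: U
Level 1: G, H, J, K, R, X
Level 2: I, L, M, O, P, Q, S, V, W
Level 3: F, N, T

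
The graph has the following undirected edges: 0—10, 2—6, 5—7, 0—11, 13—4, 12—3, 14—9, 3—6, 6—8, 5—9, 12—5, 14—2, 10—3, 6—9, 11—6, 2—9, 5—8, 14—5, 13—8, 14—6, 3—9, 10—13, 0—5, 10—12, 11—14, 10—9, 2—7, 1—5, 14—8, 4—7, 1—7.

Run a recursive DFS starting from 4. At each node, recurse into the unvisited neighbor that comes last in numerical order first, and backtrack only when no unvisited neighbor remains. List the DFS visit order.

4 13 10 12 5 14 11 6 9 3 2 7 1 8 0

Visit 4
4 → 13
13 → 10
10 → 12
12 → 5
5 → 14
14 → 11
11 → 6
6 → 9
9 → 3
9 → 2
2 → 7
7 → 1
6 → 8
11 → 0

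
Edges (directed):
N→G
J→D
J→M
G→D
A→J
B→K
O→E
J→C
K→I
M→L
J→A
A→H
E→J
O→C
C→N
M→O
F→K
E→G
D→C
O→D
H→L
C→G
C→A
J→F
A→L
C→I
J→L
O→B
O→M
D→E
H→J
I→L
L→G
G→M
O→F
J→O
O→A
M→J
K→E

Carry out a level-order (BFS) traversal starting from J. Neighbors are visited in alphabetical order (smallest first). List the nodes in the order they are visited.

J, A, C, D, F, L, M, O, H, G, I, N, E, K, B

Visit J; enqueue A, C, D, F, L, M, O → queue [A, C, D, F, L, M, O]
Visit A; enqueue H → queue [C, D, F, L, M, O, H]
Visit C; enqueue G, I, N → queue [D, F, L, M, O, H, G, I, N]
Visit D; enqueue E → queue [F, L, M, O, H, G, I, N, E]
Visit F; enqueue K → queue [L, M, O, H, G, I, N, E, K]
Visit L → queue [M, O, H, G, I, N, E, K]
Visit M → queue [O, H, G, I, N, E, K]
Visit O; enqueue B → queue [H, G, I, N, E, K, B]
Visit H → queue [G, I, N, E, K, B]
Visit G → queue [I, N, E, K, B]
Visit I → queue [N, E, K, B]
Visit N → queue [E, K, B]
Visit E → queue [K, B]
Visit K → queue [B]
Visit B → queue []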